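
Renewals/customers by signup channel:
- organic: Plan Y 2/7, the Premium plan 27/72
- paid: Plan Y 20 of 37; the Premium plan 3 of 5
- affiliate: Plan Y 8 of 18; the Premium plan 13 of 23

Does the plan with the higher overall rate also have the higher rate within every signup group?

Organic: Plan Y 2/7 = 28.6%, the Premium plan 27/72 = 37.5% → the Premium plan
Paid: Plan Y 20/37 = 54.1%, the Premium plan 3/5 = 60.0% → the Premium plan
Affiliate: Plan Y 8/18 = 44.4%, the Premium plan 13/23 = 56.5% → the Premium plan
Overall: Plan Y 30/62 = 48.4%, the Premium plan 43/100 = 43.0% → Plan Y
The Premium plan wins each signup group but Plan Y wins overall — the comparison reverses. The Premium plan's customers skew toward organic, which has a lower base rate.

No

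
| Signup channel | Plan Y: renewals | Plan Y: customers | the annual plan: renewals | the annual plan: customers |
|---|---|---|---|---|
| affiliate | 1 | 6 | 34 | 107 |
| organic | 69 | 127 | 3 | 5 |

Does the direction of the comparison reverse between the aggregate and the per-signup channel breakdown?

Yes

Affiliate: Plan Y 1/6 = 16.7%, the annual plan 34/107 = 31.8% → the annual plan
Organic: Plan Y 69/127 = 54.3%, the annual plan 3/5 = 60.0% → the annual plan
Overall: Plan Y 70/133 = 52.6%, the annual plan 37/112 = 33.0% → Plan Y
The annual plan wins each signup group but Plan Y wins overall — the comparison reverses. The annual plan's customers skew toward affiliate, which has a lower base rate.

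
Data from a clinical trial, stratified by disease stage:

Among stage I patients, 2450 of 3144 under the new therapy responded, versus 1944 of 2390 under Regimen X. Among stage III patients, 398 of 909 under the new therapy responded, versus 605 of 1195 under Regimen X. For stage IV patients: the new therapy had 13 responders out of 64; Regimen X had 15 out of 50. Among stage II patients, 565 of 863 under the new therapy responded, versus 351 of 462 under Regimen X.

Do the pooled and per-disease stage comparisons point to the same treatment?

Yes

Stage I: the new therapy 2450/3144 = 77.9%, Regimen X 1944/2390 = 81.3% → Regimen X
Stage III: the new therapy 398/909 = 43.8%, Regimen X 605/1195 = 50.6% → Regimen X
Stage IV: the new therapy 13/64 = 20.3%, Regimen X 15/50 = 30.0% → Regimen X
Stage II: the new therapy 565/863 = 65.5%, Regimen X 351/462 = 76.0% → Regimen X
Overall: the new therapy 3426/4980 = 68.8%, Regimen X 2915/4097 = 71.1% → Regimen X
Regimen X wins overall and in every disease group — no reversal.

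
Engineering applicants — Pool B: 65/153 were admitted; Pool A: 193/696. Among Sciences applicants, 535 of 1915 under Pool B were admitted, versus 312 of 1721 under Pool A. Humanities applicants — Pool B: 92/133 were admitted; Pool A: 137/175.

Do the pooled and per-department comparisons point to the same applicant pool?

No

Engineering: Pool B 65/153 = 42.5%, Pool A 193/696 = 27.7% → Pool B
Sciences: Pool B 535/1915 = 27.9%, Pool A 312/1721 = 18.1% → Pool B
Humanities: Pool B 92/133 = 69.2%, Pool A 137/175 = 78.3% → Pool A
Overall: Pool B 692/2201 = 31.4%, Pool A 642/2592 = 24.8% → Pool B
Neither sweeps: Pool B wins 2 of 3 groups, Pool A wins 1. Pool B wins overall but not every group — no Simpson reversal.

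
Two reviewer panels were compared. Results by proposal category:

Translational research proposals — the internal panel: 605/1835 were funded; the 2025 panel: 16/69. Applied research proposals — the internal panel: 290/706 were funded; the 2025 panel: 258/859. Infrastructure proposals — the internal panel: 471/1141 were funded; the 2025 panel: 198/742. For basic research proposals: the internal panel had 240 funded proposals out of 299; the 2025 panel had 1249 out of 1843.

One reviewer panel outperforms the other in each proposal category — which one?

the internal panel

Translational research: the internal panel 605/1835 = 33.0%, the 2025 panel 16/69 = 23.2% → the internal panel
Applied research: the internal panel 290/706 = 41.1%, the 2025 panel 258/859 = 30.0% → the internal panel
Infrastructure: the internal panel 471/1141 = 41.3%, the 2025 panel 198/742 = 26.7% → the internal panel
Basic research: the internal panel 240/299 = 80.3%, the 2025 panel 1249/1843 = 67.8% → the internal panel
The internal panel has the higher rate in all 4 groups.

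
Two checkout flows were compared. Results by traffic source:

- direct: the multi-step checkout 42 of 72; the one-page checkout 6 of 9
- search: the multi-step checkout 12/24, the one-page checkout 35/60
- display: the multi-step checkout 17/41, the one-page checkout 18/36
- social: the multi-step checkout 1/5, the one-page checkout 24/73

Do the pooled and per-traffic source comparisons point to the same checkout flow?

Direct: the multi-step checkout 42/72 = 58.3%, the one-page checkout 6/9 = 66.7% → the one-page checkout
Search: the multi-step checkout 12/24 = 50.0%, the one-page checkout 35/60 = 58.3% → the one-page checkout
Display: the multi-step checkout 17/41 = 41.5%, the one-page checkout 18/36 = 50.0% → the one-page checkout
Social: the multi-step checkout 1/5 = 20.0%, the one-page checkout 24/73 = 32.9% → the one-page checkout
Overall: the multi-step checkout 72/142 = 50.7%, the one-page checkout 83/178 = 46.6% → the multi-step checkout
The one-page checkout wins each traffic group but the multi-step checkout wins overall — the comparison reverses. The one-page checkout's sessions skew toward social, which has a lower base rate.

No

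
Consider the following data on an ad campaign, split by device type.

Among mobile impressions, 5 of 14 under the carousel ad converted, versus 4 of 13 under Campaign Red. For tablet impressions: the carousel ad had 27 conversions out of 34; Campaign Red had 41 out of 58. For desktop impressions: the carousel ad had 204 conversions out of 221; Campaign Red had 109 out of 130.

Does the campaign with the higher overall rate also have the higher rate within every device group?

Mobile: the carousel ad 5/14 = 35.7%, Campaign Red 4/13 = 30.8% → the carousel ad
Tablet: the carousel ad 27/34 = 79.4%, Campaign Red 41/58 = 70.7% → the carousel ad
Desktop: the carousel ad 204/221 = 92.3%, Campaign Red 109/130 = 83.8% → the carousel ad
Overall: the carousel ad 236/269 = 87.7%, Campaign Red 154/201 = 76.6% → the carousel ad
The carousel ad wins overall and in every device group — no reversal.

Yes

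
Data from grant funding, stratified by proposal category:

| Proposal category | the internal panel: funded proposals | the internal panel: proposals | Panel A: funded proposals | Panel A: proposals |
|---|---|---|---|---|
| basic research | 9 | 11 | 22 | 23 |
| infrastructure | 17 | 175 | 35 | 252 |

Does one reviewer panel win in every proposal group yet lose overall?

Basic research: the internal panel 9/11 = 81.8%, Panel A 22/23 = 95.7% → Panel A
Infrastructure: the internal panel 17/175 = 9.7%, Panel A 35/252 = 13.9% → Panel A
Overall: the internal panel 26/186 = 14.0%, Panel A 57/275 = 20.7% → Panel A
Panel A wins overall and in every proposal group — no reversal.

No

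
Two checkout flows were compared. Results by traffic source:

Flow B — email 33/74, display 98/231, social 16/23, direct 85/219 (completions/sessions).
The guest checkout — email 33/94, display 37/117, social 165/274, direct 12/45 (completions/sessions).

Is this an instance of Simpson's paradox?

Email: Flow B 33/74 = 44.6%, the guest checkout 33/94 = 35.1% → Flow B
Display: Flow B 98/231 = 42.4%, the guest checkout 37/117 = 31.6% → Flow B
Social: Flow B 16/23 = 69.6%, the guest checkout 165/274 = 60.2% → Flow B
Direct: Flow B 85/219 = 38.8%, the guest checkout 12/45 = 26.7% → Flow B
Overall: Flow B 232/547 = 42.4%, the guest checkout 247/530 = 46.6% → the guest checkout
Flow B wins each traffic group but the guest checkout wins overall — the comparison reverses. Flow B's sessions skew toward direct, which has a lower base rate.

Yes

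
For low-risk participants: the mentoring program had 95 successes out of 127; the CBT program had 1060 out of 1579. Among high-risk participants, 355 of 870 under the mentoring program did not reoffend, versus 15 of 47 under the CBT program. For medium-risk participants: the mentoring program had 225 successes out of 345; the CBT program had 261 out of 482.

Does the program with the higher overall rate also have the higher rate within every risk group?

Low-risk: the mentoring program 95/127 = 74.8%, the CBT program 1060/1579 = 67.1% → the mentoring program
High-risk: the mentoring program 355/870 = 40.8%, the CBT program 15/47 = 31.9% → the mentoring program
Medium-risk: the mentoring program 225/345 = 65.2%, the CBT program 261/482 = 54.1% → the mentoring program
Overall: the mentoring program 675/1342 = 50.3%, the CBT program 1336/2108 = 63.4% → the CBT program
The mentoring program wins each risk group but the CBT program wins overall — the comparison reverses. The mentoring program's participants skew toward high-risk, which has a lower base rate.

No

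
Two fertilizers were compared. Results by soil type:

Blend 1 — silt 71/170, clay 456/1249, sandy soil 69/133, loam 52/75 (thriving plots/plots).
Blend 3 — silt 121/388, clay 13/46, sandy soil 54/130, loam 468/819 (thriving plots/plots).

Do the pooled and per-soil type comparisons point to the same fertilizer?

Silt: Blend 1 71/170 = 41.8%, Blend 3 121/388 = 31.2% → Blend 1
Clay: Blend 1 456/1249 = 36.5%, Blend 3 13/46 = 28.3% → Blend 1
Sandy soil: Blend 1 69/133 = 51.9%, Blend 3 54/130 = 41.5% → Blend 1
Loam: Blend 1 52/75 = 69.3%, Blend 3 468/819 = 57.1% → Blend 1
Overall: Blend 1 648/1627 = 39.8%, Blend 3 656/1383 = 47.4% → Blend 3
Blend 1 wins each soil group but Blend 3 wins overall — the comparison reverses. Blend 1's plots skew toward clay, which has a lower base rate.

No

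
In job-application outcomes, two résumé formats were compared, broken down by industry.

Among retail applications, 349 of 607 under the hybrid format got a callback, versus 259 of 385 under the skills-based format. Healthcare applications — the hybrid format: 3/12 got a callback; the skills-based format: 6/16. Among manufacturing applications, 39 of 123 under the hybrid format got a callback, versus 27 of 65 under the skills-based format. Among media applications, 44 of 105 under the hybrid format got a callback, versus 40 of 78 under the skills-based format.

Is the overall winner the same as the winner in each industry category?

Retail: the hybrid format 349/607 = 57.5%, the skills-based format 259/385 = 67.3% → the skills-based format
Healthcare: the hybrid format 3/12 = 25.0%, the skills-based format 6/16 = 37.5% → the skills-based format
Manufacturing: the hybrid format 39/123 = 31.7%, the skills-based format 27/65 = 41.5% → the skills-based format
Media: the hybrid format 44/105 = 41.9%, the skills-based format 40/78 = 51.3% → the skills-based format
Overall: the hybrid format 435/847 = 51.4%, the skills-based format 332/544 = 61.0% → the skills-based format
The skills-based format wins overall and in every industry group — no reversal.

Yes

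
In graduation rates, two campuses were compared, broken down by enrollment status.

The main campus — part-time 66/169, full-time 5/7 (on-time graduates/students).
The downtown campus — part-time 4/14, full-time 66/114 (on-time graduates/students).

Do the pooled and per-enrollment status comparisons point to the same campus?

Part-time: the main campus 66/169 = 39.1%, the downtown campus 4/14 = 28.6% → the main campus
Full-time: the main campus 5/7 = 71.4%, the downtown campus 66/114 = 57.9% → the main campus
Overall: the main campus 71/176 = 40.3%, the downtown campus 70/128 = 54.7% → the downtown campus
The main campus wins each enrollment group but the downtown campus wins overall — the comparison reverses. The main campus's students skew toward part-time, which has a lower base rate.

No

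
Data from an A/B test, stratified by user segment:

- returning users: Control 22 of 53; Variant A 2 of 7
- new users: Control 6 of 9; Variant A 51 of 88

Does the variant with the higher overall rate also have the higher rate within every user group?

No

Returning users: Control 22/53 = 41.5%, Variant A 2/7 = 28.6% → Control
New users: Control 6/9 = 66.7%, Variant A 51/88 = 58.0% → Control
Overall: Control 28/62 = 45.2%, Variant A 53/95 = 55.8% → Variant A
Control wins each user group but Variant A wins overall — the comparison reverses. Control's views skew toward returning users, which has a lower base rate.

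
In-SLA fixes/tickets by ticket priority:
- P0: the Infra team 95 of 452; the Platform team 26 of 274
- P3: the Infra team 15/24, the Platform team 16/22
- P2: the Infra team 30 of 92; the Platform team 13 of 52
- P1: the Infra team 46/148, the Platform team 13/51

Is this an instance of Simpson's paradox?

No

P0: the Infra team 95/452 = 21.0%, the Platform team 26/274 = 9.5% → the Infra team
P3: the Infra team 15/24 = 62.5%, the Platform team 16/22 = 72.7% → the Platform team
P2: the Infra team 30/92 = 32.6%, the Platform team 13/52 = 25.0% → the Infra team
P1: the Infra team 46/148 = 31.1%, the Platform team 13/51 = 25.5% → the Infra team
Overall: the Infra team 186/716 = 26.0%, the Platform team 68/399 = 17.0% → the Infra team
Neither sweeps: the Infra team wins 3 of 4 groups, the Platform team wins 1. The Infra team wins overall but not every group — no Simpson reversal.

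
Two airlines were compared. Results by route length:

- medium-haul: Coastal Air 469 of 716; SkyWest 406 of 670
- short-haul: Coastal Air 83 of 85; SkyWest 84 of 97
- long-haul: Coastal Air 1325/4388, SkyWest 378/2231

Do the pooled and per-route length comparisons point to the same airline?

Yes

Medium-haul: Coastal Air 469/716 = 65.5%, SkyWest 406/670 = 60.6% → Coastal Air
Short-haul: Coastal Air 83/85 = 97.6%, SkyWest 84/97 = 86.6% → Coastal Air
Long-haul: Coastal Air 1325/4388 = 30.2%, SkyWest 378/2231 = 16.9% → Coastal Air
Overall: Coastal Air 1877/5189 = 36.2%, SkyWest 868/2998 = 29.0% → Coastal Air
Coastal Air wins overall and in every route group — no reversal.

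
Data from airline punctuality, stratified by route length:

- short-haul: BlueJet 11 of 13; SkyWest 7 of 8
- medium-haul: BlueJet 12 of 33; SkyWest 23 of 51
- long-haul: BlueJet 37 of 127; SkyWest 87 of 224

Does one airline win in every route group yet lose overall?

Short-haul: BlueJet 11/13 = 84.6%, SkyWest 7/8 = 87.5% → SkyWest
Medium-haul: BlueJet 12/33 = 36.4%, SkyWest 23/51 = 45.1% → SkyWest
Long-haul: BlueJet 37/127 = 29.1%, SkyWest 87/224 = 38.8% → SkyWest
Overall: BlueJet 60/173 = 34.7%, SkyWest 117/283 = 41.3% → SkyWest
SkyWest wins overall and in every route group — no reversal.

No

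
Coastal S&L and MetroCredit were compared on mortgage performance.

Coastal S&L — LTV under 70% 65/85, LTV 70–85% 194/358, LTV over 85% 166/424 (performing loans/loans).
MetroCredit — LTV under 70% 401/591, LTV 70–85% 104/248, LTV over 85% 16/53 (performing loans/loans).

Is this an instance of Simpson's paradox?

LTV under 70%: Coastal S&L 65/85 = 76.5%, MetroCredit 401/591 = 67.9% → Coastal S&L
LTV 70–85%: Coastal S&L 194/358 = 54.2%, MetroCredit 104/248 = 41.9% → Coastal S&L
LTV over 85%: Coastal S&L 166/424 = 39.2%, MetroCredit 16/53 = 30.2% → Coastal S&L
Overall: Coastal S&L 425/867 = 49.0%, MetroCredit 521/892 = 58.4% → MetroCredit
Coastal S&L wins each loan-to-value group but MetroCredit wins overall — the comparison reverses. Coastal S&L's loans skew toward LTV over 85%, which has a lower base rate.

Yes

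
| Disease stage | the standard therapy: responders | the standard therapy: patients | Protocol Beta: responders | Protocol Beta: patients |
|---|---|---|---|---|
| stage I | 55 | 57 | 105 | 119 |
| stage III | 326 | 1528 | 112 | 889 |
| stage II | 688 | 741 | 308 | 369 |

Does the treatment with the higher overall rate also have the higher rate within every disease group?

Stage I: the standard therapy 55/57 = 96.5%, Protocol Beta 105/119 = 88.2% → the standard therapy
Stage III: the standard therapy 326/1528 = 21.3%, Protocol Beta 112/889 = 12.6% → the standard therapy
Stage II: the standard therapy 688/741 = 92.8%, Protocol Beta 308/369 = 83.5% → the standard therapy
Overall: the standard therapy 1069/2326 = 46.0%, Protocol Beta 525/1377 = 38.1% → the standard therapy
The standard therapy wins overall and in every disease group — no reversal.

Yes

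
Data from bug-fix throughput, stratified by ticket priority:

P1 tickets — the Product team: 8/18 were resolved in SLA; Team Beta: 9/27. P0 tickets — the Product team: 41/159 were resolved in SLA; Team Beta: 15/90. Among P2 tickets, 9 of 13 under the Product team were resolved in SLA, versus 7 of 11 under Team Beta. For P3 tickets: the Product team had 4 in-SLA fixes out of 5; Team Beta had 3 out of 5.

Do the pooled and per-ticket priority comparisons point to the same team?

P1: the Product team 8/18 = 44.4%, Team Beta 9/27 = 33.3% → the Product team
P0: the Product team 41/159 = 25.8%, Team Beta 15/90 = 16.7% → the Product team
P2: the Product team 9/13 = 69.2%, Team Beta 7/11 = 63.6% → the Product team
P3: the Product team 4/5 = 80.0%, Team Beta 3/5 = 60.0% → the Product team
Overall: the Product team 62/195 = 31.8%, Team Beta 34/133 = 25.6% → the Product team
The Product team wins overall and in every ticket group — no reversal.

Yes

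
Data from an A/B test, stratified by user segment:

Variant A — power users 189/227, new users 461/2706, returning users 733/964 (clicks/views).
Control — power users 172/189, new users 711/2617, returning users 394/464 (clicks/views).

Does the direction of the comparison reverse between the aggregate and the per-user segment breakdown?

Power users: Variant A 189/227 = 83.3%, Control 172/189 = 91.0% → Control
New users: Variant A 461/2706 = 17.0%, Control 711/2617 = 27.2% → Control
Returning users: Variant A 733/964 = 76.0%, Control 394/464 = 84.9% → Control
Overall: Variant A 1383/3897 = 35.5%, Control 1277/3270 = 39.1% → Control
Control wins overall and in every user group — no reversal.

No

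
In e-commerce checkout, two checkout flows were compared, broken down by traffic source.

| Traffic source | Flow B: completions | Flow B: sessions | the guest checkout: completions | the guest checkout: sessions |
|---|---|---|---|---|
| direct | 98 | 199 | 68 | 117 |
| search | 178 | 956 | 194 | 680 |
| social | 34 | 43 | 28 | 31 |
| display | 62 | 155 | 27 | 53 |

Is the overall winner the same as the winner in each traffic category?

Yes

Direct: Flow B 98/199 = 49.2%, the guest checkout 68/117 = 58.1% → the guest checkout
Search: Flow B 178/956 = 18.6%, the guest checkout 194/680 = 28.5% → the guest checkout
Social: Flow B 34/43 = 79.1%, the guest checkout 28/31 = 90.3% → the guest checkout
Display: Flow B 62/155 = 40.0%, the guest checkout 27/53 = 50.9% → the guest checkout
Overall: Flow B 372/1353 = 27.5%, the guest checkout 317/881 = 36.0% → the guest checkout
The guest checkout wins overall and in every traffic group — no reversal.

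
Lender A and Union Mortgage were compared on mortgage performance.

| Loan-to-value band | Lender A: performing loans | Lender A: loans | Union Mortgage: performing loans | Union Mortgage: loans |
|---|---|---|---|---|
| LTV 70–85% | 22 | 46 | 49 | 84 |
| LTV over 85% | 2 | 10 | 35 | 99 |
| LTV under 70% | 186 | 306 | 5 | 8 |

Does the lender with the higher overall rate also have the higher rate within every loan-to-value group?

No

LTV 70–85%: Lender A 22/46 = 47.8%, Union Mortgage 49/84 = 58.3% → Union Mortgage
LTV over 85%: Lender A 2/10 = 20.0%, Union Mortgage 35/99 = 35.4% → Union Mortgage
LTV under 70%: Lender A 186/306 = 60.8%, Union Mortgage 5/8 = 62.5% → Union Mortgage
Overall: Lender A 210/362 = 58.0%, Union Mortgage 89/191 = 46.6% → Lender A
Union Mortgage wins each loan-to-value group but Lender A wins overall — the comparison reverses. Union Mortgage's loans skew toward LTV over 85%, which has a lower base rate.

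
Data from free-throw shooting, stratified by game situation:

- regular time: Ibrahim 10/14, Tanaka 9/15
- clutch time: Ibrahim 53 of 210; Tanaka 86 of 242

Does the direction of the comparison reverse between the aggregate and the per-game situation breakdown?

Regular time: Ibrahim 10/14 = 71.4%, Tanaka 9/15 = 60.0% → Ibrahim
Clutch time: Ibrahim 53/210 = 25.2%, Tanaka 86/242 = 35.5% → Tanaka
Overall: Ibrahim 63/224 = 28.1%, Tanaka 95/257 = 37.0% → Tanaka
Neither sweeps: Ibrahim wins 1 of 2 groups, Tanaka wins 1. Tanaka wins overall but not every group — no Simpson reversal.

No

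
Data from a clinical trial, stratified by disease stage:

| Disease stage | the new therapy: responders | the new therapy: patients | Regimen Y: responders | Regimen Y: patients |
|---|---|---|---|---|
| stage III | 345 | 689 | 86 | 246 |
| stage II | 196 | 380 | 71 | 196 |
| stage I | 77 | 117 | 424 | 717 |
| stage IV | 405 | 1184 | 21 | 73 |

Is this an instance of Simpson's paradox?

Yes

Stage III: the new therapy 345/689 = 50.1%, Regimen Y 86/246 = 35.0% → the new therapy
Stage II: the new therapy 196/380 = 51.6%, Regimen Y 71/196 = 36.2% → the new therapy
Stage I: the new therapy 77/117 = 65.8%, Regimen Y 424/717 = 59.1% → the new therapy
Stage IV: the new therapy 405/1184 = 34.2%, Regimen Y 21/73 = 28.8% → the new therapy
Overall: the new therapy 1023/2370 = 43.2%, Regimen Y 602/1232 = 48.9% → Regimen Y
The new therapy wins each disease group but Regimen Y wins overall — the comparison reverses. The new therapy's patients skew toward stage IV, which has a lower base rate.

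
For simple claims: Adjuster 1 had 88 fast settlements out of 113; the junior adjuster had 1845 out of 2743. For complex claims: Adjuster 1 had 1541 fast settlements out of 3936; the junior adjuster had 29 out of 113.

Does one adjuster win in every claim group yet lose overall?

Yes

Simple: Adjuster 1 88/113 = 77.9%, the junior adjuster 1845/2743 = 67.3% → Adjuster 1
Complex: Adjuster 1 1541/3936 = 39.2%, the junior adjuster 29/113 = 25.7% → Adjuster 1
Overall: Adjuster 1 1629/4049 = 40.2%, the junior adjuster 1874/2856 = 65.6% → the junior adjuster
Adjuster 1 wins each claim group but the junior adjuster wins overall — the comparison reverses. Adjuster 1's claims skew toward complex, which has a lower base rate.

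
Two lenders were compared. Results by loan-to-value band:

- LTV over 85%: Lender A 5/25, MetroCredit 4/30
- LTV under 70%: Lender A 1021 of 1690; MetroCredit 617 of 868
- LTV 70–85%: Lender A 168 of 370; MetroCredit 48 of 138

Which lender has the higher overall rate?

MetroCredit

LTV over 85%: Lender A 5/25 = 20.0%, MetroCredit 4/30 = 13.3% → Lender A
LTV under 70%: Lender A 1021/1690 = 60.4%, MetroCredit 617/868 = 71.1% → MetroCredit
LTV 70–85%: Lender A 168/370 = 45.4%, MetroCredit 48/138 = 34.8% → Lender A
Overall: Lender A 1194/2085 = 57.3%, MetroCredit 669/1036 = 64.6% → MetroCredit
(Neither sweeps every loan-to-value group, but MetroCredit has the higher pooled rate.)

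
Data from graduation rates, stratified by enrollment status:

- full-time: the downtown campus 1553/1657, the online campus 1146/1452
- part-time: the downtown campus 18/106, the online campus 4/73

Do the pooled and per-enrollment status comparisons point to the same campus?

Yes

Full-time: the downtown campus 1553/1657 = 93.7%, the online campus 1146/1452 = 78.9% → the downtown campus
Part-time: the downtown campus 18/106 = 17.0%, the online campus 4/73 = 5.5% → the downtown campus
Overall: the downtown campus 1571/1763 = 89.1%, the online campus 1150/1525 = 75.4% → the downtown campus
The downtown campus wins overall and in every enrollment group — no reversal.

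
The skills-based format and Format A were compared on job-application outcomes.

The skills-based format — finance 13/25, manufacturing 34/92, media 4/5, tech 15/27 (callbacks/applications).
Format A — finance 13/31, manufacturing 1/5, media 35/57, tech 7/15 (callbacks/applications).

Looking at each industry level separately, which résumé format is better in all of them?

the skills-based format

Finance: the skills-based format 13/25 = 52.0%, Format A 13/31 = 41.9% → the skills-based format
Manufacturing: the skills-based format 34/92 = 37.0%, Format A 1/5 = 20.0% → the skills-based format
Media: the skills-based format 4/5 = 80.0%, Format A 35/57 = 61.4% → the skills-based format
Tech: the skills-based format 15/27 = 55.6%, Format A 7/15 = 46.7% → the skills-based format
The skills-based format has the higher rate in all 4 groups.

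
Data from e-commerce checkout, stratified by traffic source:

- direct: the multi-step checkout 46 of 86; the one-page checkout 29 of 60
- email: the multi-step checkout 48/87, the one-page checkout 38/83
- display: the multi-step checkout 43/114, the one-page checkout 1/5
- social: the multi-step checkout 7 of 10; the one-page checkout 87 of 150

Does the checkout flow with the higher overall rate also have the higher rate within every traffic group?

No

Direct: the multi-step checkout 46/86 = 53.5%, the one-page checkout 29/60 = 48.3% → the multi-step checkout
Email: the multi-step checkout 48/87 = 55.2%, the one-page checkout 38/83 = 45.8% → the multi-step checkout
Display: the multi-step checkout 43/114 = 37.7%, the one-page checkout 1/5 = 20.0% → the multi-step checkout
Social: the multi-step checkout 7/10 = 70.0%, the one-page checkout 87/150 = 58.0% → the multi-step checkout
Overall: the multi-step checkout 144/297 = 48.5%, the one-page checkout 155/298 = 52.0% → the one-page checkout
The multi-step checkout wins each traffic group but the one-page checkout wins overall — the comparison reverses. The multi-step checkout's sessions skew toward display, which has a lower base rate.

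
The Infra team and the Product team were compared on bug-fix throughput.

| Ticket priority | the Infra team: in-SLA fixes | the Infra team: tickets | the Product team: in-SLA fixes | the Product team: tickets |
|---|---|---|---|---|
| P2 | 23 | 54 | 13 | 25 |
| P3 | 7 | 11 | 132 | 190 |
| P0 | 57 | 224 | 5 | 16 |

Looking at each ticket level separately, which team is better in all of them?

P2: the Infra team 23/54 = 42.6%, the Product team 13/25 = 52.0% → the Product team
P3: the Infra team 7/11 = 63.6%, the Product team 132/190 = 69.5% → the Product team
P0: the Infra team 57/224 = 25.4%, the Product team 5/16 = 31.2% → the Product team
The Product team has the higher rate in all 3 groups.

the Product team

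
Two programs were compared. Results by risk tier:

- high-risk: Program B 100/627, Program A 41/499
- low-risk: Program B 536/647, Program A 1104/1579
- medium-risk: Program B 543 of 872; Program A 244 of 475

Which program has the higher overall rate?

Program B

High-risk: Program B 100/627 = 15.9%, Program A 41/499 = 8.2% → Program B
Low-risk: Program B 536/647 = 82.8%, Program A 1104/1579 = 69.9% → Program B
Medium-risk: Program B 543/872 = 62.3%, Program A 244/475 = 51.4% → Program B
Overall: Program B 1179/2146 = 54.9%, Program A 1389/2553 = 54.4% → Program B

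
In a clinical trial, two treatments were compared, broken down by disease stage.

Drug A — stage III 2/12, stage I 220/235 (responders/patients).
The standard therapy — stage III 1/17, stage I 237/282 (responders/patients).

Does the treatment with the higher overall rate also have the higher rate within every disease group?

Stage III: Drug A 2/12 = 16.7%, the standard therapy 1/17 = 5.9% → Drug A
Stage I: Drug A 220/235 = 93.6%, the standard therapy 237/282 = 84.0% → Drug A
Overall: Drug A 222/247 = 89.9%, the standard therapy 238/299 = 79.6% → Drug A
Drug A wins overall and in every disease group — no reversal.

Yes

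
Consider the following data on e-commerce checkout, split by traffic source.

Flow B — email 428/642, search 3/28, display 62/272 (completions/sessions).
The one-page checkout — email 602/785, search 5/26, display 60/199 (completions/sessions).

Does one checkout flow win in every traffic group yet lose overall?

No

Email: Flow B 428/642 = 66.7%, the one-page checkout 602/785 = 76.7% → the one-page checkout
Search: Flow B 3/28 = 10.7%, the one-page checkout 5/26 = 19.2% → the one-page checkout
Display: Flow B 62/272 = 22.8%, the one-page checkout 60/199 = 30.2% → the one-page checkout
Overall: Flow B 493/942 = 52.3%, the one-page checkout 667/1010 = 66.0% → the one-page checkout
The one-page checkout wins overall and in every traffic group — no reversal.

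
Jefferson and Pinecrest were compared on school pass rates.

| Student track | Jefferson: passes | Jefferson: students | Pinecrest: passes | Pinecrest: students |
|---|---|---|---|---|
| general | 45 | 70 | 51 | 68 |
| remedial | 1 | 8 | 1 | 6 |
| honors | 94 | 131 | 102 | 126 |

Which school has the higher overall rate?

General: Jefferson 45/70 = 64.3%, Pinecrest 51/68 = 75.0% → Pinecrest
Remedial: Jefferson 1/8 = 12.5%, Pinecrest 1/6 = 16.7% → Pinecrest
Honors: Jefferson 94/131 = 71.8%, Pinecrest 102/126 = 81.0% → Pinecrest
Overall: Jefferson 140/209 = 67.0%, Pinecrest 154/200 = 77.0% → Pinecrest

Pinecrest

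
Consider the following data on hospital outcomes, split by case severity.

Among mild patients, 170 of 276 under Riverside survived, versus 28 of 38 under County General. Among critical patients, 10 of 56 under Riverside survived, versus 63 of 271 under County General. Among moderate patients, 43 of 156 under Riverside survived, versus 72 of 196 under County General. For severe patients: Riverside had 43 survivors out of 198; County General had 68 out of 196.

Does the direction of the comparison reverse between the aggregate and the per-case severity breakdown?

Yes

Mild: Riverside 170/276 = 61.6%, County General 28/38 = 73.7% → County General
Critical: Riverside 10/56 = 17.9%, County General 63/271 = 23.2% → County General
Moderate: Riverside 43/156 = 27.6%, County General 72/196 = 36.7% → County General
Severe: Riverside 43/198 = 21.7%, County General 68/196 = 34.7% → County General
Overall: Riverside 266/686 = 38.8%, County General 231/701 = 33.0% → Riverside
County General wins each case group but Riverside wins overall — the comparison reverses. County General's patients skew toward critical, which has a lower base rate.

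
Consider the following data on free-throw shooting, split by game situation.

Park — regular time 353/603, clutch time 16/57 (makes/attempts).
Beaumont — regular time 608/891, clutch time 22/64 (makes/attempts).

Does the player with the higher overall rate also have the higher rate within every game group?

Yes

Regular time: Park 353/603 = 58.5%, Beaumont 608/891 = 68.2% → Beaumont
Clutch time: Park 16/57 = 28.1%, Beaumont 22/64 = 34.4% → Beaumont
Overall: Park 369/660 = 55.9%, Beaumont 630/955 = 66.0% → Beaumont
Beaumont wins overall and in every game group — no reversal.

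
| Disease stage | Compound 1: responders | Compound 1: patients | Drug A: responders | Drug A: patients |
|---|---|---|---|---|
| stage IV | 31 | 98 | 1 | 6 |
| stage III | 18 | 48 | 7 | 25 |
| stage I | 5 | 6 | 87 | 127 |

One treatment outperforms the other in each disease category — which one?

Compound 1

Stage IV: Compound 1 31/98 = 31.6%, Drug A 1/6 = 16.7% → Compound 1
Stage III: Compound 1 18/48 = 37.5%, Drug A 7/25 = 28.0% → Compound 1
Stage I: Compound 1 5/6 = 83.3%, Drug A 87/127 = 68.5% → Compound 1
Compound 1 has the higher rate in all 3 groups.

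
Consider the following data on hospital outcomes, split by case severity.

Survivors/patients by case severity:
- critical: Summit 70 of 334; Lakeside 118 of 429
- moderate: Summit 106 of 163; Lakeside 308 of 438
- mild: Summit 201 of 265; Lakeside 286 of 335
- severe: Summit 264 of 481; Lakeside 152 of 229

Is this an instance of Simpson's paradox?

No

Critical: Summit 70/334 = 21.0%, Lakeside 118/429 = 27.5% → Lakeside
Moderate: Summit 106/163 = 65.0%, Lakeside 308/438 = 70.3% → Lakeside
Mild: Summit 201/265 = 75.8%, Lakeside 286/335 = 85.4% → Lakeside
Severe: Summit 264/481 = 54.9%, Lakeside 152/229 = 66.4% → Lakeside
Overall: Summit 641/1243 = 51.6%, Lakeside 864/1431 = 60.4% → Lakeside
Lakeside wins overall and in every case group — no reversal.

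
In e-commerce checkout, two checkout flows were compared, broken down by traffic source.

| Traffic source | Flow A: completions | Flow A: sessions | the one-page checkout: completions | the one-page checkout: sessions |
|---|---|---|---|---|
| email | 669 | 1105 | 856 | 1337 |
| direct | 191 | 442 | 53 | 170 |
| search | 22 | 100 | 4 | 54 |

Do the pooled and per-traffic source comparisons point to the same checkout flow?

Email: Flow A 669/1105 = 60.5%, the one-page checkout 856/1337 = 64.0% → the one-page checkout
Direct: Flow A 191/442 = 43.2%, the one-page checkout 53/170 = 31.2% → Flow A
Search: Flow A 22/100 = 22.0%, the one-page checkout 4/54 = 7.4% → Flow A
Overall: Flow A 882/1647 = 53.6%, the one-page checkout 913/1561 = 58.5% → the one-page checkout
Neither sweeps: Flow A wins 2 of 3 groups, the one-page checkout wins 1. The one-page checkout wins overall but not every group — no Simpson reversal.

No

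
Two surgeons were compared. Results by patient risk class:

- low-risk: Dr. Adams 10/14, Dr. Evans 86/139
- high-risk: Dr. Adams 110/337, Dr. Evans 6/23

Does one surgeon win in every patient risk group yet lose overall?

Low-risk: Dr. Adams 10/14 = 71.4%, Dr. Evans 86/139 = 61.9% → Dr. Adams
High-risk: Dr. Adams 110/337 = 32.6%, Dr. Evans 6/23 = 26.1% → Dr. Adams
Overall: Dr. Adams 120/351 = 34.2%, Dr. Evans 92/162 = 56.8% → Dr. Evans
Dr. Adams wins each patient risk group but Dr. Evans wins overall — the comparison reverses. Dr. Adams's operations skew toward high-risk, which has a lower base rate.

Yes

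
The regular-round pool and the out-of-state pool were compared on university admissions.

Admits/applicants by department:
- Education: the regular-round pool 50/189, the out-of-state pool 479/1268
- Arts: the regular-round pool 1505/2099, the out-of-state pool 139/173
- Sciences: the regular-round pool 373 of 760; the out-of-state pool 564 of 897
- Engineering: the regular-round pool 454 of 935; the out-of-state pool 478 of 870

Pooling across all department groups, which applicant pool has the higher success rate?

Education: the regular-round pool 50/189 = 26.5%, the out-of-state pool 479/1268 = 37.8% → the out-of-state pool
Arts: the regular-round pool 1505/2099 = 71.7%, the out-of-state pool 139/173 = 80.3% → the out-of-state pool
Sciences: the regular-round pool 373/760 = 49.1%, the out-of-state pool 564/897 = 62.9% → the out-of-state pool
Engineering: the regular-round pool 454/935 = 48.6%, the out-of-state pool 478/870 = 54.9% → the out-of-state pool
Overall: the regular-round pool 2382/3983 = 59.8%, the out-of-state pool 1660/3208 = 51.7% → the regular-round pool
(The out-of-state pool wins every department group but the regular-round pool wins overall — the out-of-state pool's applicants skew toward the low-rate Education group.)

the regular-round pool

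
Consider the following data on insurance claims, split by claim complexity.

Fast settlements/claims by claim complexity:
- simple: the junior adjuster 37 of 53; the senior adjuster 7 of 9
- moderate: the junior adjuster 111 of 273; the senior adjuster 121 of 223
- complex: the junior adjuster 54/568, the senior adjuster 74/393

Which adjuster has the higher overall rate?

Simple: the junior adjuster 37/53 = 69.8%, the senior adjuster 7/9 = 77.8% → the senior adjuster
Moderate: the junior adjuster 111/273 = 40.7%, the senior adjuster 121/223 = 54.3% → the senior adjuster
Complex: the junior adjuster 54/568 = 9.5%, the senior adjuster 74/393 = 18.8% → the senior adjuster
Overall: the junior adjuster 202/894 = 22.6%, the senior adjuster 202/625 = 32.3% → the senior adjuster

the senior adjuster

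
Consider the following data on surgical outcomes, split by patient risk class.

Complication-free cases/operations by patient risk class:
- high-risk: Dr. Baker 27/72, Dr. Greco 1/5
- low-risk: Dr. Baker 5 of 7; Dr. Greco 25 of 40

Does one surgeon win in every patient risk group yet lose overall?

High-risk: Dr. Baker 27/72 = 37.5%, Dr. Greco 1/5 = 20.0% → Dr. Baker
Low-risk: Dr. Baker 5/7 = 71.4%, Dr. Greco 25/40 = 62.5% → Dr. Baker
Overall: Dr. Baker 32/79 = 40.5%, Dr. Greco 26/45 = 57.8% → Dr. Greco
Dr. Baker wins each patient risk group but Dr. Greco wins overall — the comparison reverses. Dr. Baker's operations skew toward high-risk, which has a lower base rate.

Yes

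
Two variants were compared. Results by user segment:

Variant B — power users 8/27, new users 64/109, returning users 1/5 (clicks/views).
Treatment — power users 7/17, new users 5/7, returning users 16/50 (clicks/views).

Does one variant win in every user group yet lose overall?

Power users: Variant B 8/27 = 29.6%, Treatment 7/17 = 41.2% → Treatment
New users: Variant B 64/109 = 58.7%, Treatment 5/7 = 71.4% → Treatment
Returning users: Variant B 1/5 = 20.0%, Treatment 16/50 = 32.0% → Treatment
Overall: Variant B 73/141 = 51.8%, Treatment 28/74 = 37.8% → Variant B
Treatment wins each user group but Variant B wins overall — the comparison reverses. Treatment's views skew toward returning users, which has a lower base rate.

Yes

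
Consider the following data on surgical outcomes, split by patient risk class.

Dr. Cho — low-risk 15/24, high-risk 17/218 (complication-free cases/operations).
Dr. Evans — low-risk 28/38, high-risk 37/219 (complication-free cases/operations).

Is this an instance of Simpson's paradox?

Low-risk: Dr. Cho 15/24 = 62.5%, Dr. Evans 28/38 = 73.7% → Dr. Evans
High-risk: Dr. Cho 17/218 = 7.8%, Dr. Evans 37/219 = 16.9% → Dr. Evans
Overall: Dr. Cho 32/242 = 13.2%, Dr. Evans 65/257 = 25.3% → Dr. Evans
Dr. Evans wins overall and in every patient risk group — no reversal.

No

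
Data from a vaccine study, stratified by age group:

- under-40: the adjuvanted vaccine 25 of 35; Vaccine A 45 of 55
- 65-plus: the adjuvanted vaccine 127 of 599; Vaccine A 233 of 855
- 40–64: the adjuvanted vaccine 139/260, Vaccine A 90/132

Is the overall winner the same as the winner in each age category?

Yes

Under-40: the adjuvanted vaccine 25/35 = 71.4%, Vaccine A 45/55 = 81.8% → Vaccine A
65-plus: the adjuvanted vaccine 127/599 = 21.2%, Vaccine A 233/855 = 27.3% → Vaccine A
40–64: the adjuvanted vaccine 139/260 = 53.5%, Vaccine A 90/132 = 68.2% → Vaccine A
Overall: the adjuvanted vaccine 291/894 = 32.6%, Vaccine A 368/1042 = 35.3% → Vaccine A
Vaccine A wins overall and in every age group — no reversal.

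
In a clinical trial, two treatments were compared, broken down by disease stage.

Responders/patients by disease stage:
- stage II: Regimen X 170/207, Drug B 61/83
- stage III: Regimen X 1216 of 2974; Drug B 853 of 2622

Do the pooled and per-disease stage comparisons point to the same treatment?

Yes

Stage II: Regimen X 170/207 = 82.1%, Drug B 61/83 = 73.5% → Regimen X
Stage III: Regimen X 1216/2974 = 40.9%, Drug B 853/2622 = 32.5% → Regimen X
Overall: Regimen X 1386/3181 = 43.6%, Drug B 914/2705 = 33.8% → Regimen X
Regimen X wins overall and in every disease group — no reversal.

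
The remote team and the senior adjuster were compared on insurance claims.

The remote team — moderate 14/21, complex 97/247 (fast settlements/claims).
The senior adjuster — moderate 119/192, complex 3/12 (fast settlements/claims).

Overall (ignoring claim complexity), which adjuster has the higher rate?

the senior adjuster

Moderate: the remote team 14/21 = 66.7%, the senior adjuster 119/192 = 62.0% → the remote team
Complex: the remote team 97/247 = 39.3%, the senior adjuster 3/12 = 25.0% → the remote team
Overall: the remote team 111/268 = 41.4%, the senior adjuster 122/204 = 59.8% → the senior adjuster
(The remote team wins every claim group but the senior adjuster wins overall — the remote team's claims skew toward the low-rate complex group.)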